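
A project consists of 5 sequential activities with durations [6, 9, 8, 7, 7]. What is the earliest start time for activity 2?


Activity 2 starts after activities 1 through 1 complete.
Predecessor durations: [6]
ES = 6 = 6

6


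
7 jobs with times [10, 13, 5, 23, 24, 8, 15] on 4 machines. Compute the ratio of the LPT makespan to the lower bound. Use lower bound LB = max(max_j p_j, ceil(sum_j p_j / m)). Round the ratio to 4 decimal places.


LPT order: [24, 23, 15, 13, 10, 8, 5]
Machine loads after assignment: [24, 28, 23, 23]
LPT makespan = 28
Lower bound = max(max_job, ceil(total/4)) = max(24, 25) = 25
Ratio = 28 / 25 = 1.12

1.12


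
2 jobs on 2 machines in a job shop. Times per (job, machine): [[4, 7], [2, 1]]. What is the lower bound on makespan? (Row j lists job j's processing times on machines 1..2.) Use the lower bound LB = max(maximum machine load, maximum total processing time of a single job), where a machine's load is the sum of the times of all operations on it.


Machine loads:
  Machine 1: 4 + 2 = 6
  Machine 2: 7 + 1 = 8
Max machine load = 8
Job totals:
  Job 1: 11
  Job 2: 3
Max job total = 11
Lower bound = max(8, 11) = 11

11


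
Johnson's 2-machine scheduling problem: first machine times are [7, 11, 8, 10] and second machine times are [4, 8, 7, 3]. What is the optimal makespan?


Apply Johnson's rule:
  Group 1 (a <= b): []
  Group 2 (a > b): [(2, 11, 8), (3, 8, 7), (1, 7, 4), (4, 10, 3)]
Optimal job order: [2, 3, 1, 4]
Schedule:
  Job 2: M1 done at 11, M2 done at 19
  Job 3: M1 done at 19, M2 done at 26
  Job 1: M1 done at 26, M2 done at 30
  Job 4: M1 done at 36, M2 done at 39
Makespan = 39

39


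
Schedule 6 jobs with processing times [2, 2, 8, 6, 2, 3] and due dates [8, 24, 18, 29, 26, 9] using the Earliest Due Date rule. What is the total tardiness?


Sort by due date (EDD order): [(2, 8), (3, 9), (8, 18), (2, 24), (2, 26), (6, 29)]
Compute completion times and tardiness:
  Job 1: p=2, d=8, C=2, tardiness=max(0,2-8)=0
  Job 2: p=3, d=9, C=5, tardiness=max(0,5-9)=0
  Job 3: p=8, d=18, C=13, tardiness=max(0,13-18)=0
  Job 4: p=2, d=24, C=15, tardiness=max(0,15-24)=0
  Job 5: p=2, d=26, C=17, tardiness=max(0,17-26)=0
  Job 6: p=6, d=29, C=23, tardiness=max(0,23-29)=0
Total tardiness = 0

0


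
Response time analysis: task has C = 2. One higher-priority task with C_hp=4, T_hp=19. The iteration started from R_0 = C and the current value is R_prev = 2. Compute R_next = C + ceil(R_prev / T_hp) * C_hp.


R_next = C + ceil(R_prev / T_hp) * C_hp
ceil(2 / 19) = ceil(0.1053) = 1
Interference = 1 * 4 = 4
R_next = 2 + 4 = 6

6


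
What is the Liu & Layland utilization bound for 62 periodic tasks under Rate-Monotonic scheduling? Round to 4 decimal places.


Compute 2^(1/62) = 1.0112425207
Subtract 1: 1.0112425207 - 1 = 0.0112425207
Multiply by n: 62 * 0.0112425207 = 0.6970362834
Round to 4 dp: 0.6970

0.6970


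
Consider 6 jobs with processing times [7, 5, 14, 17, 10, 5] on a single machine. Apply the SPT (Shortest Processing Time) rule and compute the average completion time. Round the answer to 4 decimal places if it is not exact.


Sort jobs by processing time (SPT order): [5, 5, 7, 10, 14, 17]
Compute completion times sequentially:
  Job 1: processing = 5, completes at 5
  Job 2: processing = 5, completes at 10
  Job 3: processing = 7, completes at 17
  Job 4: processing = 10, completes at 27
  Job 5: processing = 14, completes at 41
  Job 6: processing = 17, completes at 58
Sum of completion times = 158
Average completion time = 158/6 = 26.3333

26.3333


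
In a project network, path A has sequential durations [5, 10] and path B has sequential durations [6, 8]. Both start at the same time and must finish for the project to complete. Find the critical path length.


Path A total = 5 + 10 = 15
Path B total = 6 + 8 = 14
Critical path = longest path = max(15, 14) = 15

15


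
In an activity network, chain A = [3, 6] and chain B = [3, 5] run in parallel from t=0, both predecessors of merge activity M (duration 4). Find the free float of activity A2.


ES(A2) = sum of predecessors on chain A = 3
EF(A2) = ES + duration = 3 + 6 = 9
Successor of A2 is M. ES(M) = max(sum(A), sum(B)) = max(9, 8) = 9
Free float = ES(successor) - EF(current) = 9 - 9 = 0

0


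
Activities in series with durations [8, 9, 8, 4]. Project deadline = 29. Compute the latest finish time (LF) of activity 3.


LF(activity 3) = deadline - sum of successor durations
Successors: activities 4 through 4 with durations [4]
Sum of successor durations = 4
LF = 29 - 4 = 25

25


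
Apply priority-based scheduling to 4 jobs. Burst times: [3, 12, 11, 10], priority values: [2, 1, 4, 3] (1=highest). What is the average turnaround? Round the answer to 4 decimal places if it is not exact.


Sort by priority (ascending = highest first):
Order: [(1, 12), (2, 3), (3, 10), (4, 11)]
Completion times:
  Priority 1, burst=12, C=12
  Priority 2, burst=3, C=15
  Priority 3, burst=10, C=25
  Priority 4, burst=11, C=36
Average turnaround = 88/4 = 22.0

22.0


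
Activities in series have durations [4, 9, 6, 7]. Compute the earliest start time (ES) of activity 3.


Activity 3 starts after activities 1 through 2 complete.
Predecessor durations: [4, 9]
ES = 4 + 9 = 13

13


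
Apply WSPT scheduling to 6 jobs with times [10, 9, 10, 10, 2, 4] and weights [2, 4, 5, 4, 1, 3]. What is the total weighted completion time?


Compute p/w ratios and sort ascending (WSPT): [(4, 3), (10, 5), (2, 1), (9, 4), (10, 4), (10, 2)]
Compute weighted completion times:
  Job (p=4,w=3): C=4, w*C=3*4=12
  Job (p=10,w=5): C=14, w*C=5*14=70
  Job (p=2,w=1): C=16, w*C=1*16=16
  Job (p=9,w=4): C=25, w*C=4*25=100
  Job (p=10,w=4): C=35, w*C=4*35=140
  Job (p=10,w=2): C=45, w*C=2*45=90
Total weighted completion time = 428

428


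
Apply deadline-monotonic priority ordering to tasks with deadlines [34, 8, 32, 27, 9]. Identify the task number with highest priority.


Sort tasks by relative deadline (ascending):
  Task 2: deadline = 8
  Task 5: deadline = 9
  Task 4: deadline = 27
  Task 3: deadline = 32
  Task 1: deadline = 34
Priority order (highest first): [2, 5, 4, 3, 1]
Highest priority task = 2

2


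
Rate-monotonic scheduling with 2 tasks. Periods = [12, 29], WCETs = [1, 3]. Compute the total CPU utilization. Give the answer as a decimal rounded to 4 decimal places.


Compute individual utilizations (exact fractions):
  Task 1: C/T = 1/12 (approx. 0.0833)
  Task 2: C/T = 3/29 (approx. 0.1034)
Total utilization U = 1/12 + 3/29 = 65/348
Rounded to 4 decimal places: U = 0.1868
RM (Liu & Layland) bound for 2 tasks = 0.828427; compare with U = 65/348 (approx. 0.186782)
U <= bound, so schedulable by RM sufficient condition.

0.1868


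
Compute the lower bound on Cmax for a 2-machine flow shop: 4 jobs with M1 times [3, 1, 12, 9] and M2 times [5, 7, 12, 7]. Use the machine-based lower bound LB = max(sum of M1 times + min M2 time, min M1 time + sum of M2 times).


LB1 = sum(M1 times) + min(M2 times) = 25 + 5 = 30
LB2 = min(M1 times) + sum(M2 times) = 1 + 31 = 32
Lower bound = max(LB1, LB2) = max(30, 32) = 32

32


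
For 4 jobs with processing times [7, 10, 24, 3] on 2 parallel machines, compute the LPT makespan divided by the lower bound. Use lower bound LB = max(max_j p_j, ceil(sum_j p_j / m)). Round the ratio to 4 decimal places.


LPT order: [24, 10, 7, 3]
Machine loads after assignment: [24, 20]
LPT makespan = 24
Lower bound = max(max_job, ceil(total/2)) = max(24, 22) = 24
Ratio = 24 / 24 = 1.0

1.0


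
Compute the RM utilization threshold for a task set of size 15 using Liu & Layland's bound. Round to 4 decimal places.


Compute 2^(1/15) = 1.0472941228
Subtract 1: 1.0472941228 - 1 = 0.0472941228
Multiply by n: 15 * 0.0472941228 = 0.7094118420
Round to 4 dp: 0.7094

0.7094


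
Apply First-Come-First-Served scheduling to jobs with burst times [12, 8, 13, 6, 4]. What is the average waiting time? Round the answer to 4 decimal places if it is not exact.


FCFS order (as given): [12, 8, 13, 6, 4]
Waiting times:
  Job 1: wait = 0
  Job 2: wait = 12
  Job 3: wait = 20
  Job 4: wait = 33
  Job 5: wait = 39
Sum of waiting times = 104
Average waiting time = 104/5 = 20.8

20.8


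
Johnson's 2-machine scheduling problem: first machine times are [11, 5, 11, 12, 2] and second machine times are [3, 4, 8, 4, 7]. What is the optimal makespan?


Apply Johnson's rule:
  Group 1 (a <= b): [(5, 2, 7)]
  Group 2 (a > b): [(3, 11, 8), (2, 5, 4), (4, 12, 4), (1, 11, 3)]
Optimal job order: [5, 3, 2, 4, 1]
Schedule:
  Job 5: M1 done at 2, M2 done at 9
  Job 3: M1 done at 13, M2 done at 21
  Job 2: M1 done at 18, M2 done at 25
  Job 4: M1 done at 30, M2 done at 34
  Job 1: M1 done at 41, M2 done at 44
Makespan = 44

44


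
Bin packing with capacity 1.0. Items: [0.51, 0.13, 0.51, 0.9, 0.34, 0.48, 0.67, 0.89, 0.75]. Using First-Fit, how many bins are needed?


Place items sequentially using First-Fit:
  Item 0.51 -> new Bin 1
  Item 0.13 -> Bin 1 (now 0.64)
  Item 0.51 -> new Bin 2
  Item 0.9 -> new Bin 3
  Item 0.34 -> Bin 1 (now 0.98)
  Item 0.48 -> Bin 2 (now 0.99)
  Item 0.67 -> new Bin 4
  Item 0.89 -> new Bin 5
  Item 0.75 -> new Bin 6
Total bins used = 6

6


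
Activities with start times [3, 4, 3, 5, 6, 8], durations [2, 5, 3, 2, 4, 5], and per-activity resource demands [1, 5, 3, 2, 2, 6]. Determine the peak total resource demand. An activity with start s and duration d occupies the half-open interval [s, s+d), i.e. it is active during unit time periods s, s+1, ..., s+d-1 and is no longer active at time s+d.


Each activity i is active on [start_i, start_i + duration_i).
Compute total resource usage per time slot:
  t=0: active resources = [], total = 0
  t=1: active resources = [], total = 0
  t=2: active resources = [], total = 0
  t=3: active resources = [1, 3], total = 4
  t=4: active resources = [1, 5, 3], total = 9
  t=5: active resources = [5, 3, 2], total = 10
  t=6: active resources = [5, 2, 2], total = 9
  t=7: active resources = [5, 2], total = 7
  t=8: active resources = [5, 2, 6], total = 13
  t=9: active resources = [2, 6], total = 8
  t=10: active resources = [6], total = 6
  t=11: active resources = [6], total = 6
  t=12: active resources = [6], total = 6
Peak resource demand = 13

13


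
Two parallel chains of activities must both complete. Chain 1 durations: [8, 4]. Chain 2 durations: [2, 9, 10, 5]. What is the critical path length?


Path A total = 8 + 4 = 12
Path B total = 2 + 9 + 10 + 5 = 26
Critical path = longest path = max(12, 26) = 26

26


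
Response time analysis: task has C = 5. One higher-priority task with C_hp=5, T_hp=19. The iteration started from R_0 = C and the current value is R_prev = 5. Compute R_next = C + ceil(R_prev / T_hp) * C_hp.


R_next = C + ceil(R_prev / T_hp) * C_hp
ceil(5 / 19) = ceil(0.2632) = 1
Interference = 1 * 5 = 5
R_next = 5 + 5 = 10

10


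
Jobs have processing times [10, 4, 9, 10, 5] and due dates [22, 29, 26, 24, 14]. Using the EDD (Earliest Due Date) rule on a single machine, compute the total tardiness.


Sort by due date (EDD order): [(5, 14), (10, 22), (10, 24), (9, 26), (4, 29)]
Compute completion times and tardiness:
  Job 1: p=5, d=14, C=5, tardiness=max(0,5-14)=0
  Job 2: p=10, d=22, C=15, tardiness=max(0,15-22)=0
  Job 3: p=10, d=24, C=25, tardiness=max(0,25-24)=1
  Job 4: p=9, d=26, C=34, tardiness=max(0,34-26)=8
  Job 5: p=4, d=29, C=38, tardiness=max(0,38-29)=9
Total tardiness = 18

18


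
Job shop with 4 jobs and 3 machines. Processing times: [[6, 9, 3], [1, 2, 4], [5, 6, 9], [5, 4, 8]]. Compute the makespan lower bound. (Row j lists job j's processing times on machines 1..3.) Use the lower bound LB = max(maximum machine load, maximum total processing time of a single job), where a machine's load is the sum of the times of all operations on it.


Machine loads:
  Machine 1: 6 + 1 + 5 + 5 = 17
  Machine 2: 9 + 2 + 6 + 4 = 21
  Machine 3: 3 + 4 + 9 + 8 = 24
Max machine load = 24
Job totals:
  Job 1: 18
  Job 2: 7
  Job 3: 20
  Job 4: 17
Max job total = 20
Lower bound = max(24, 20) = 24

24


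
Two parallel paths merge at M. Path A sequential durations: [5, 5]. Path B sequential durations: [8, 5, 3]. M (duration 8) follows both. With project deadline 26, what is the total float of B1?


Forward pass: ES(B1) = sum of predecessors on chain B = 0
EF = ES + duration = 0 + 8 = 8
Backward pass: LF(M) = deadline = 26; LS(M) = 26 - 8 = 18
LF(B1) = LS(M) - sum(successors on chain B) = 18 - 8 = 10
LS = LF - duration = 10 - 8 = 2
Total float = LS - ES = 2 - 0 = 2

2


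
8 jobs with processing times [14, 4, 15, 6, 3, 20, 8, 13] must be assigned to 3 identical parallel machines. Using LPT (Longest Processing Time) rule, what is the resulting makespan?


Sort jobs in decreasing order (LPT): [20, 15, 14, 13, 8, 6, 4, 3]
Assign each job to the least loaded machine:
  Machine 1: jobs [20, 6, 3], load = 29
  Machine 2: jobs [15, 8, 4], load = 27
  Machine 3: jobs [14, 13], load = 27
Makespan = max load = 29

29


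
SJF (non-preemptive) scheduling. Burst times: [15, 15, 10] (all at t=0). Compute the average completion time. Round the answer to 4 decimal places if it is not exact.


SJF order (ascending): [10, 15, 15]
Completion times:
  Job 1: burst=10, C=10
  Job 2: burst=15, C=25
  Job 3: burst=15, C=40
Average completion = 75/3 = 25.0

25.0


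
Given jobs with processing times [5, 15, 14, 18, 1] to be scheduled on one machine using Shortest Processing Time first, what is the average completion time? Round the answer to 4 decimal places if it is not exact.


Sort jobs by processing time (SPT order): [1, 5, 14, 15, 18]
Compute completion times sequentially:
  Job 1: processing = 1, completes at 1
  Job 2: processing = 5, completes at 6
  Job 3: processing = 14, completes at 20
  Job 4: processing = 15, completes at 35
  Job 5: processing = 18, completes at 53
Sum of completion times = 115
Average completion time = 115/5 = 23.0

23.0


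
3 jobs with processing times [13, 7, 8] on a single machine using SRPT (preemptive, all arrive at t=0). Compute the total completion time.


Since all jobs arrive at t=0, SRPT equals SPT ordering.
SPT order: [7, 8, 13]
Completion times:
  Job 1: p=7, C=7
  Job 2: p=8, C=15
  Job 3: p=13, C=28
Total completion time = 7 + 15 + 28 = 50

50


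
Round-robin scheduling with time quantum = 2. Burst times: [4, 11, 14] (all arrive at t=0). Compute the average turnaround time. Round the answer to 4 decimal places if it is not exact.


Time quantum = 2
Execution trace:
  J1 runs 2 units, time = 2
  J2 runs 2 units, time = 4
  J3 runs 2 units, time = 6
  J1 runs 2 units, time = 8
  J2 runs 2 units, time = 10
  J3 runs 2 units, time = 12
  J2 runs 2 units, time = 14
  J3 runs 2 units, time = 16
  J2 runs 2 units, time = 18
  J3 runs 2 units, time = 20
  J2 runs 2 units, time = 22
  J3 runs 2 units, time = 24
  J2 runs 1 units, time = 25
  J3 runs 2 units, time = 27
  J3 runs 2 units, time = 29
Finish times: [8, 25, 29]
Average turnaround = 62/3 = 20.6667

20.6667


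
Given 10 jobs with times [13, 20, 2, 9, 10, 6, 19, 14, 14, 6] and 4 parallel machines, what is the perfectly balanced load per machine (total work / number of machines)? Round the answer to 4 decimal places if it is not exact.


Total processing time = 13 + 20 + 2 + 9 + 10 + 6 + 19 + 14 + 14 + 6 = 113
Number of machines = 4
Ideal balanced load = 113 / 4 = 28.25

28.25


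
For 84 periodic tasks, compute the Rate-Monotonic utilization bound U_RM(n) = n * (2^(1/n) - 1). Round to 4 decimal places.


Compute 2^(1/84) = 1.0082858917
Subtract 1: 1.0082858917 - 1 = 0.0082858917
Multiply by n: 84 * 0.0082858917 = 0.6960149028
Round to 4 dp: 0.6960

0.6960


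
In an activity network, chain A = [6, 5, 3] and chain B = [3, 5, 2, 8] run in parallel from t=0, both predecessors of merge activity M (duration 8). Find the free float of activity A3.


ES(A3) = sum of predecessors on chain A = 11
EF(A3) = ES + duration = 11 + 3 = 14
Successor of A3 is M. ES(M) = max(sum(A), sum(B)) = max(14, 18) = 18
Free float = ES(successor) - EF(current) = 18 - 14 = 4

4


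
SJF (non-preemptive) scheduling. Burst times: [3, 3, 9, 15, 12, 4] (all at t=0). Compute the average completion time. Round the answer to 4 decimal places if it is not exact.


SJF order (ascending): [3, 3, 4, 9, 12, 15]
Completion times:
  Job 1: burst=3, C=3
  Job 2: burst=3, C=6
  Job 3: burst=4, C=10
  Job 4: burst=9, C=19
  Job 5: burst=12, C=31
  Job 6: burst=15, C=46
Average completion = 115/6 = 19.1667

19.1667


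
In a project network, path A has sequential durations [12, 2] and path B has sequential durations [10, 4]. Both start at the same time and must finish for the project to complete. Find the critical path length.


Path A total = 12 + 2 = 14
Path B total = 10 + 4 = 14
Critical path = longest path = max(14, 14) = 14

14


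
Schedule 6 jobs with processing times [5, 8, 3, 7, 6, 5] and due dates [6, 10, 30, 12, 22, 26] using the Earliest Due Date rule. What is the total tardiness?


Sort by due date (EDD order): [(5, 6), (8, 10), (7, 12), (6, 22), (5, 26), (3, 30)]
Compute completion times and tardiness:
  Job 1: p=5, d=6, C=5, tardiness=max(0,5-6)=0
  Job 2: p=8, d=10, C=13, tardiness=max(0,13-10)=3
  Job 3: p=7, d=12, C=20, tardiness=max(0,20-12)=8
  Job 4: p=6, d=22, C=26, tardiness=max(0,26-22)=4
  Job 5: p=5, d=26, C=31, tardiness=max(0,31-26)=5
  Job 6: p=3, d=30, C=34, tardiness=max(0,34-30)=4
Total tardiness = 24

24


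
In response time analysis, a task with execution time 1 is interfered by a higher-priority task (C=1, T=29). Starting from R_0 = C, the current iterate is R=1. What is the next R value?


R_next = C + ceil(R_prev / T_hp) * C_hp
ceil(1 / 29) = ceil(0.0345) = 1
Interference = 1 * 1 = 1
R_next = 1 + 1 = 2

2


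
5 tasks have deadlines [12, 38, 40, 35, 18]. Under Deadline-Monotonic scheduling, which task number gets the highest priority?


Sort tasks by relative deadline (ascending):
  Task 1: deadline = 12
  Task 5: deadline = 18
  Task 4: deadline = 35
  Task 2: deadline = 38
  Task 3: deadline = 40
Priority order (highest first): [1, 5, 4, 2, 3]
Highest priority task = 1

1


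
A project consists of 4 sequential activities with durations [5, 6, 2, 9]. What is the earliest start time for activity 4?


Activity 4 starts after activities 1 through 3 complete.
Predecessor durations: [5, 6, 2]
ES = 5 + 6 + 2 = 13

13


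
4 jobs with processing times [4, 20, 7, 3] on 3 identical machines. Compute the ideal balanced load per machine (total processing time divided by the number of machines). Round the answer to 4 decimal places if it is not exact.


Total processing time = 4 + 20 + 7 + 3 = 34
Number of machines = 3
Ideal balanced load = 34 / 3 = 11.3333

11.3333


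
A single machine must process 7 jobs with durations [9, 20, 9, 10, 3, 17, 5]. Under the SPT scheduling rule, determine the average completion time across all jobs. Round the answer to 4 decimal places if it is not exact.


Sort jobs by processing time (SPT order): [3, 5, 9, 9, 10, 17, 20]
Compute completion times sequentially:
  Job 1: processing = 3, completes at 3
  Job 2: processing = 5, completes at 8
  Job 3: processing = 9, completes at 17
  Job 4: processing = 9, completes at 26
  Job 5: processing = 10, completes at 36
  Job 6: processing = 17, completes at 53
  Job 7: processing = 20, completes at 73
Sum of completion times = 216
Average completion time = 216/7 = 30.8571

30.8571


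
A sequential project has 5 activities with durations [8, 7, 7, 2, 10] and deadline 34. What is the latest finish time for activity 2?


LF(activity 2) = deadline - sum of successor durations
Successors: activities 3 through 5 with durations [7, 2, 10]
Sum of successor durations = 19
LF = 34 - 19 = 15

15


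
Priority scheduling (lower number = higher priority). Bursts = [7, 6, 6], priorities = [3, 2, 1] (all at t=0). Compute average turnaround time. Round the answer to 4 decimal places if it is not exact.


Sort by priority (ascending = highest first):
Order: [(1, 6), (2, 6), (3, 7)]
Completion times:
  Priority 1, burst=6, C=6
  Priority 2, burst=6, C=12
  Priority 3, burst=7, C=19
Average turnaround = 37/3 = 12.3333

12.3333


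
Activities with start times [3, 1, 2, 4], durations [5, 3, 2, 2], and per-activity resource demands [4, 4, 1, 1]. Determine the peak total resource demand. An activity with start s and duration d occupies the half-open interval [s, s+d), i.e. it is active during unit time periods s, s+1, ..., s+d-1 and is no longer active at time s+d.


Each activity i is active on [start_i, start_i + duration_i).
Compute total resource usage per time slot:
  t=0: active resources = [], total = 0
  t=1: active resources = [4], total = 4
  t=2: active resources = [4, 1], total = 5
  t=3: active resources = [4, 4, 1], total = 9
  t=4: active resources = [4, 1], total = 5
  t=5: active resources = [4, 1], total = 5
  t=6: active resources = [4], total = 4
  t=7: active resources = [4], total = 4
Peak resource demand = 9

9


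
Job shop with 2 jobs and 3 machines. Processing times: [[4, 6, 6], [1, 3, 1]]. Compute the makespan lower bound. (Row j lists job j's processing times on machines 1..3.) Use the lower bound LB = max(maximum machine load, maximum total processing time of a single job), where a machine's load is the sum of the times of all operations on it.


Machine loads:
  Machine 1: 4 + 1 = 5
  Machine 2: 6 + 3 = 9
  Machine 3: 6 + 1 = 7
Max machine load = 9
Job totals:
  Job 1: 16
  Job 2: 5
Max job total = 16
Lower bound = max(9, 16) = 16

16


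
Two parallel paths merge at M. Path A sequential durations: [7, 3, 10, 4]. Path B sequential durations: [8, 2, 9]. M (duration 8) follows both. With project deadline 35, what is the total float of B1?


Forward pass: ES(B1) = sum of predecessors on chain B = 0
EF = ES + duration = 0 + 8 = 8
Backward pass: LF(M) = deadline = 35; LS(M) = 35 - 8 = 27
LF(B1) = LS(M) - sum(successors on chain B) = 27 - 11 = 16
LS = LF - duration = 16 - 8 = 8
Total float = LS - ES = 8 - 0 = 8

8


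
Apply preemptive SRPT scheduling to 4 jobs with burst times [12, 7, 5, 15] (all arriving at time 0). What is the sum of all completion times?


Since all jobs arrive at t=0, SRPT equals SPT ordering.
SPT order: [5, 7, 12, 15]
Completion times:
  Job 1: p=5, C=5
  Job 2: p=7, C=12
  Job 3: p=12, C=24
  Job 4: p=15, C=39
Total completion time = 5 + 12 + 24 + 39 = 80

80


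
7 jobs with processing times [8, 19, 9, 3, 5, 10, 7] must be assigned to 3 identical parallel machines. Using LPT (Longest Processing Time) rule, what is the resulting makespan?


Sort jobs in decreasing order (LPT): [19, 10, 9, 8, 7, 5, 3]
Assign each job to the least loaded machine:
  Machine 1: jobs [19], load = 19
  Machine 2: jobs [10, 7, 5], load = 22
  Machine 3: jobs [9, 8, 3], load = 20
Makespan = max load = 22

22


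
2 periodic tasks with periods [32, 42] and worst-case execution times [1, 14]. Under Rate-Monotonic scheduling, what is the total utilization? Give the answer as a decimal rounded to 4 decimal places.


Compute individual utilizations (exact fractions):
  Task 1: C/T = 1/32 (approx. 0.0313)
  Task 2: C/T = 14/42 = 1/3 (approx. 0.3333)
Total utilization U = 1/32 + 1/3 = 35/96
Rounded to 4 decimal places: U = 0.3646
RM (Liu & Layland) bound for 2 tasks = 0.828427; compare with U = 35/96 (approx. 0.364583)
U <= bound, so schedulable by RM sufficient condition.

0.3646


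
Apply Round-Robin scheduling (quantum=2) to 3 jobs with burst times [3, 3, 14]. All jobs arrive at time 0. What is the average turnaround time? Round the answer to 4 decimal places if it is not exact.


Time quantum = 2
Execution trace:
  J1 runs 2 units, time = 2
  J2 runs 2 units, time = 4
  J3 runs 2 units, time = 6
  J1 runs 1 units, time = 7
  J2 runs 1 units, time = 8
  J3 runs 2 units, time = 10
  J3 runs 2 units, time = 12
  J3 runs 2 units, time = 14
  J3 runs 2 units, time = 16
  J3 runs 2 units, time = 18
  J3 runs 2 units, time = 20
Finish times: [7, 8, 20]
Average turnaround = 35/3 = 11.6667

11.6667


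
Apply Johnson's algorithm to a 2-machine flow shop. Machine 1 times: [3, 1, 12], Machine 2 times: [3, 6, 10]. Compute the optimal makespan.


Apply Johnson's rule:
  Group 1 (a <= b): [(2, 1, 6), (1, 3, 3)]
  Group 2 (a > b): [(3, 12, 10)]
Optimal job order: [2, 1, 3]
Schedule:
  Job 2: M1 done at 1, M2 done at 7
  Job 1: M1 done at 4, M2 done at 10
  Job 3: M1 done at 16, M2 done at 26
Makespan = 26

26


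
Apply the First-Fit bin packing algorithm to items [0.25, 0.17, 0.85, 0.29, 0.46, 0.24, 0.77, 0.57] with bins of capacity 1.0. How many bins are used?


Place items sequentially using First-Fit:
  Item 0.25 -> new Bin 1
  Item 0.17 -> Bin 1 (now 0.42)
  Item 0.85 -> new Bin 2
  Item 0.29 -> Bin 1 (now 0.71)
  Item 0.46 -> new Bin 3
  Item 0.24 -> Bin 1 (now 0.95)
  Item 0.77 -> new Bin 4
  Item 0.57 -> new Bin 5
Total bins used = 5

5


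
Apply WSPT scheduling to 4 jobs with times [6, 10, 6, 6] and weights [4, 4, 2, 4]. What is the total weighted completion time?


Compute p/w ratios and sort ascending (WSPT): [(6, 4), (6, 4), (10, 4), (6, 2)]
Compute weighted completion times:
  Job (p=6,w=4): C=6, w*C=4*6=24
  Job (p=6,w=4): C=12, w*C=4*12=48
  Job (p=10,w=4): C=22, w*C=4*22=88
  Job (p=6,w=2): C=28, w*C=2*28=56
Total weighted completion time = 216

216


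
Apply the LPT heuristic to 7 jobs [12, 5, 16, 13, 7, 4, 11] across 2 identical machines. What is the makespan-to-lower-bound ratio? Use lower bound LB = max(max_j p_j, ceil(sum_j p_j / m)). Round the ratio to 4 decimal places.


LPT order: [16, 13, 12, 11, 7, 5, 4]
Machine loads after assignment: [36, 32]
LPT makespan = 36
Lower bound = max(max_job, ceil(total/2)) = max(16, 34) = 34
Ratio = 36 / 34 = 1.0588

1.0588


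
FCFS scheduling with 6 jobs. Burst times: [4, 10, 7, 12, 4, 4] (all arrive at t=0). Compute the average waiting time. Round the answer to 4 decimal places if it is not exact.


FCFS order (as given): [4, 10, 7, 12, 4, 4]
Waiting times:
  Job 1: wait = 0
  Job 2: wait = 4
  Job 3: wait = 14
  Job 4: wait = 21
  Job 5: wait = 33
  Job 6: wait = 37
Sum of waiting times = 109
Average waiting time = 109/6 = 18.1667

18.1667


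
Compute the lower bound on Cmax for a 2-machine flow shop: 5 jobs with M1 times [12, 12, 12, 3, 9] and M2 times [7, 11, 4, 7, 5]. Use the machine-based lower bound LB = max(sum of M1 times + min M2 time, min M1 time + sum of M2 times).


LB1 = sum(M1 times) + min(M2 times) = 48 + 4 = 52
LB2 = min(M1 times) + sum(M2 times) = 3 + 34 = 37
Lower bound = max(LB1, LB2) = max(52, 37) = 52

52


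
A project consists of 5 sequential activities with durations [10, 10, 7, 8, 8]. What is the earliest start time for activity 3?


Activity 3 starts after activities 1 through 2 complete.
Predecessor durations: [10, 10]
ES = 10 + 10 = 20

20


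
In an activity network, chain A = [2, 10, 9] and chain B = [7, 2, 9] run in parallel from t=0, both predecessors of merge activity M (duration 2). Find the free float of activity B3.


ES(B3) = sum of predecessors on chain B = 9
EF(B3) = ES + duration = 9 + 9 = 18
Successor of B3 is M. ES(M) = max(sum(A), sum(B)) = max(21, 18) = 21
Free float = ES(successor) - EF(current) = 21 - 18 = 3

3


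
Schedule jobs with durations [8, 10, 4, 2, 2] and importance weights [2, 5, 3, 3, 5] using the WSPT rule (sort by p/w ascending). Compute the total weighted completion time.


Compute p/w ratios and sort ascending (WSPT): [(2, 5), (2, 3), (4, 3), (10, 5), (8, 2)]
Compute weighted completion times:
  Job (p=2,w=5): C=2, w*C=5*2=10
  Job (p=2,w=3): C=4, w*C=3*4=12
  Job (p=4,w=3): C=8, w*C=3*8=24
  Job (p=10,w=5): C=18, w*C=5*18=90
  Job (p=8,w=2): C=26, w*C=2*26=52
Total weighted completion time = 188

188


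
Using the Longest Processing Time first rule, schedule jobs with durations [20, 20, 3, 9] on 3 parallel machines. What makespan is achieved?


Sort jobs in decreasing order (LPT): [20, 20, 9, 3]
Assign each job to the least loaded machine:
  Machine 1: jobs [20], load = 20
  Machine 2: jobs [20], load = 20
  Machine 3: jobs [9, 3], load = 12
Makespan = max load = 20

20


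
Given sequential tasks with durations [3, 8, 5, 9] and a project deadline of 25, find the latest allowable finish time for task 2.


LF(activity 2) = deadline - sum of successor durations
Successors: activities 3 through 4 with durations [5, 9]
Sum of successor durations = 14
LF = 25 - 14 = 11

11


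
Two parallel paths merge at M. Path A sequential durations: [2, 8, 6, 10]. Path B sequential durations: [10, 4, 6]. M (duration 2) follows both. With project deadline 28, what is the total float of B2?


Forward pass: ES(B2) = sum of predecessors on chain B = 10
EF = ES + duration = 10 + 4 = 14
Backward pass: LF(M) = deadline = 28; LS(M) = 28 - 2 = 26
LF(B2) = LS(M) - sum(successors on chain B) = 26 - 6 = 20
LS = LF - duration = 20 - 4 = 16
Total float = LS - ES = 16 - 10 = 6

6


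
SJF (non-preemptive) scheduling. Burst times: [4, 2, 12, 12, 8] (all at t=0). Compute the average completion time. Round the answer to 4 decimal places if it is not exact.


SJF order (ascending): [2, 4, 8, 12, 12]
Completion times:
  Job 1: burst=2, C=2
  Job 2: burst=4, C=6
  Job 3: burst=8, C=14
  Job 4: burst=12, C=26
  Job 5: burst=12, C=38
Average completion = 86/5 = 17.2

17.2


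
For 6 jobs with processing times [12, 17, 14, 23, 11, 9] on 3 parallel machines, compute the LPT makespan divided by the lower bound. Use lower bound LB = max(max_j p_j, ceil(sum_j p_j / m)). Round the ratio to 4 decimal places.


LPT order: [23, 17, 14, 12, 11, 9]
Machine loads after assignment: [32, 28, 26]
LPT makespan = 32
Lower bound = max(max_job, ceil(total/3)) = max(23, 29) = 29
Ratio = 32 / 29 = 1.1034

1.1034


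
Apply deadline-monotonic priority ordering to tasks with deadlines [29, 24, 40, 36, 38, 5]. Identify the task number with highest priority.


Sort tasks by relative deadline (ascending):
  Task 6: deadline = 5
  Task 2: deadline = 24
  Task 1: deadline = 29
  Task 4: deadline = 36
  Task 5: deadline = 38
  Task 3: deadline = 40
Priority order (highest first): [6, 2, 1, 4, 5, 3]
Highest priority task = 6

6


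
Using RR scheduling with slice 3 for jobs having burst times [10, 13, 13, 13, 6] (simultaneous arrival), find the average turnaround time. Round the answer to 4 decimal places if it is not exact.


Time quantum = 3
Execution trace:
  J1 runs 3 units, time = 3
  J2 runs 3 units, time = 6
  J3 runs 3 units, time = 9
  J4 runs 3 units, time = 12
  J5 runs 3 units, time = 15
  J1 runs 3 units, time = 18
  J2 runs 3 units, time = 21
  J3 runs 3 units, time = 24
  J4 runs 3 units, time = 27
  J5 runs 3 units, time = 30
  J1 runs 3 units, time = 33
  J2 runs 3 units, time = 36
  J3 runs 3 units, time = 39
  J4 runs 3 units, time = 42
  J1 runs 1 units, time = 43
  J2 runs 3 units, time = 46
  J3 runs 3 units, time = 49
  J4 runs 3 units, time = 52
  J2 runs 1 units, time = 53
  J3 runs 1 units, time = 54
  J4 runs 1 units, time = 55
Finish times: [43, 53, 54, 55, 30]
Average turnaround = 235/5 = 47.0

47.0


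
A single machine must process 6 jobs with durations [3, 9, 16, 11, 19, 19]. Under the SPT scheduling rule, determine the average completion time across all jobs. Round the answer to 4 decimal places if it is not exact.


Sort jobs by processing time (SPT order): [3, 9, 11, 16, 19, 19]
Compute completion times sequentially:
  Job 1: processing = 3, completes at 3
  Job 2: processing = 9, completes at 12
  Job 3: processing = 11, completes at 23
  Job 4: processing = 16, completes at 39
  Job 5: processing = 19, completes at 58
  Job 6: processing = 19, completes at 77
Sum of completion times = 212
Average completion time = 212/6 = 35.3333

35.3333


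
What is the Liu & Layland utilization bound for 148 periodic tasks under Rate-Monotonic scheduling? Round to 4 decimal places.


Compute 2^(1/148) = 1.0046944113
Subtract 1: 1.0046944113 - 1 = 0.0046944113
Multiply by n: 148 * 0.0046944113 = 0.6947728724
Round to 4 dp: 0.6948

0.6948


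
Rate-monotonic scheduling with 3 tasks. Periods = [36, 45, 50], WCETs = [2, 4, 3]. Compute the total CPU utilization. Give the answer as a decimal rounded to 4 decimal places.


Compute individual utilizations (exact fractions):
  Task 1: C/T = 2/36 = 1/18 (approx. 0.0556)
  Task 2: C/T = 4/45 (approx. 0.0889)
  Task 3: C/T = 3/50 (approx. 0.06)
Total utilization U = 1/18 + 4/45 + 3/50 = 46/225
Rounded to 4 decimal places: U = 0.2044
RM (Liu & Layland) bound for 3 tasks = 0.779763; compare with U = 46/225 (approx. 0.204444)
U <= bound, so schedulable by RM sufficient condition.

0.2044


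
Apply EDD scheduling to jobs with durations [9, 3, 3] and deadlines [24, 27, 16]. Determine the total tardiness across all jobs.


Sort by due date (EDD order): [(3, 16), (9, 24), (3, 27)]
Compute completion times and tardiness:
  Job 1: p=3, d=16, C=3, tardiness=max(0,3-16)=0
  Job 2: p=9, d=24, C=12, tardiness=max(0,12-24)=0
  Job 3: p=3, d=27, C=15, tardiness=max(0,15-27)=0
Total tardiness = 0

0


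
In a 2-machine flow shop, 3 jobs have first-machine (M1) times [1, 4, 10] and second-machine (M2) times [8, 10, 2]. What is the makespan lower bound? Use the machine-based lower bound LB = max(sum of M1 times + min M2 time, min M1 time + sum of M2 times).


LB1 = sum(M1 times) + min(M2 times) = 15 + 2 = 17
LB2 = min(M1 times) + sum(M2 times) = 1 + 20 = 21
Lower bound = max(LB1, LB2) = max(17, 21) = 21

21


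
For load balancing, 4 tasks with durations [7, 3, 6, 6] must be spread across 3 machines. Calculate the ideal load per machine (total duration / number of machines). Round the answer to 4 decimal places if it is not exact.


Total processing time = 7 + 3 + 6 + 6 = 22
Number of machines = 3
Ideal balanced load = 22 / 3 = 7.3333

7.3333


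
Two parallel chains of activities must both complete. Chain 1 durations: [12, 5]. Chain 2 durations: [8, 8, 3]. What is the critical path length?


Path A total = 12 + 5 = 17
Path B total = 8 + 8 + 3 = 19
Critical path = longest path = max(17, 19) = 19

19


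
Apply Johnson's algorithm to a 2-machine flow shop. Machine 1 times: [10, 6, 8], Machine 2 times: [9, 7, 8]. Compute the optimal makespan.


Apply Johnson's rule:
  Group 1 (a <= b): [(2, 6, 7), (3, 8, 8)]
  Group 2 (a > b): [(1, 10, 9)]
Optimal job order: [2, 3, 1]
Schedule:
  Job 2: M1 done at 6, M2 done at 13
  Job 3: M1 done at 14, M2 done at 22
  Job 1: M1 done at 24, M2 done at 33
Makespan = 33

33


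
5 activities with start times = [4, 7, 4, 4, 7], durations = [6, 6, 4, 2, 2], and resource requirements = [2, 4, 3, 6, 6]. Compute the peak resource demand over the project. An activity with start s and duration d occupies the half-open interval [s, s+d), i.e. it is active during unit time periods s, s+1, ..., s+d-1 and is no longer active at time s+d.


Each activity i is active on [start_i, start_i + duration_i).
Compute total resource usage per time slot:
  t=0: active resources = [], total = 0
  t=1: active resources = [], total = 0
  t=2: active resources = [], total = 0
  t=3: active resources = [], total = 0
  t=4: active resources = [2, 3, 6], total = 11
  t=5: active resources = [2, 3, 6], total = 11
  t=6: active resources = [2, 3], total = 5
  t=7: active resources = [2, 4, 3, 6], total = 15
  t=8: active resources = [2, 4, 6], total = 12
  t=9: active resources = [2, 4], total = 6
  t=10: active resources = [4], total = 4
  t=11: active resources = [4], total = 4
  t=12: active resources = [4], total = 4
Peak resource demand = 15

15


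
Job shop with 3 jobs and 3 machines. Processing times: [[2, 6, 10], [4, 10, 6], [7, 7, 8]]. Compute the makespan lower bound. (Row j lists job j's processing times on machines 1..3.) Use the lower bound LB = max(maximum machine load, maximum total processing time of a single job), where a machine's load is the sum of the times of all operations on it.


Machine loads:
  Machine 1: 2 + 4 + 7 = 13
  Machine 2: 6 + 10 + 7 = 23
  Machine 3: 10 + 6 + 8 = 24
Max machine load = 24
Job totals:
  Job 1: 18
  Job 2: 20
  Job 3: 22
Max job total = 22
Lower bound = max(24, 22) = 24

24


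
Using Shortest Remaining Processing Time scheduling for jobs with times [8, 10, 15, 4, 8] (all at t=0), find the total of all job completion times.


Since all jobs arrive at t=0, SRPT equals SPT ordering.
SPT order: [4, 8, 8, 10, 15]
Completion times:
  Job 1: p=4, C=4
  Job 2: p=8, C=12
  Job 3: p=8, C=20
  Job 4: p=10, C=30
  Job 5: p=15, C=45
Total completion time = 4 + 12 + 20 + 30 + 45 = 111

111


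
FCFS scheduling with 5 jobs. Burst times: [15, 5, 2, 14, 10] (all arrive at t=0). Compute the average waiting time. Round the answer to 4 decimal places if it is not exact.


FCFS order (as given): [15, 5, 2, 14, 10]
Waiting times:
  Job 1: wait = 0
  Job 2: wait = 15
  Job 3: wait = 20
  Job 4: wait = 22
  Job 5: wait = 36
Sum of waiting times = 93
Average waiting time = 93/5 = 18.6

18.6


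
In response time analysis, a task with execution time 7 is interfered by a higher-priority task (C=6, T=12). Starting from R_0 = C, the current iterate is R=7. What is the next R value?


R_next = C + ceil(R_prev / T_hp) * C_hp
ceil(7 / 12) = ceil(0.5833) = 1
Interference = 1 * 6 = 6
R_next = 7 + 6 = 13

13


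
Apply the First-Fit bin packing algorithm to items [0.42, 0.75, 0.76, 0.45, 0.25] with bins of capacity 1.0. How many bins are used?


Place items sequentially using First-Fit:
  Item 0.42 -> new Bin 1
  Item 0.75 -> new Bin 2
  Item 0.76 -> new Bin 3
  Item 0.45 -> Bin 1 (now 0.87)
  Item 0.25 -> Bin 2 (now 1.0)
Total bins used = 3

3


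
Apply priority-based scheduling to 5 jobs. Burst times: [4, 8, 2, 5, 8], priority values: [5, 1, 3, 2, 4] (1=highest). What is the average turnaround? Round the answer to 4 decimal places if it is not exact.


Sort by priority (ascending = highest first):
Order: [(1, 8), (2, 5), (3, 2), (4, 8), (5, 4)]
Completion times:
  Priority 1, burst=8, C=8
  Priority 2, burst=5, C=13
  Priority 3, burst=2, C=15
  Priority 4, burst=8, C=23
  Priority 5, burst=4, C=27
Average turnaround = 86/5 = 17.2

17.2


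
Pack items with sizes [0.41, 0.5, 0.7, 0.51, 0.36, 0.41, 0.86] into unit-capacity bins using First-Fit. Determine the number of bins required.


Place items sequentially using First-Fit:
  Item 0.41 -> new Bin 1
  Item 0.5 -> Bin 1 (now 0.91)
  Item 0.7 -> new Bin 2
  Item 0.51 -> new Bin 3
  Item 0.36 -> Bin 3 (now 0.87)
  Item 0.41 -> new Bin 4
  Item 0.86 -> new Bin 5
Total bins used = 5

5


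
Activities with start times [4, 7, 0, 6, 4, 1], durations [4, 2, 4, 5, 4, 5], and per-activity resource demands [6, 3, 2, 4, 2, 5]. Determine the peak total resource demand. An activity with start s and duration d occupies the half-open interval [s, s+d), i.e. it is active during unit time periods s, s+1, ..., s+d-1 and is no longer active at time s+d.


Each activity i is active on [start_i, start_i + duration_i).
Compute total resource usage per time slot:
  t=0: active resources = [2], total = 2
  t=1: active resources = [2, 5], total = 7
  t=2: active resources = [2, 5], total = 7
  t=3: active resources = [2, 5], total = 7
  t=4: active resources = [6, 2, 5], total = 13
  t=5: active resources = [6, 2, 5], total = 13
  t=6: active resources = [6, 4, 2], total = 12
  t=7: active resources = [6, 3, 4, 2], total = 15
  t=8: active resources = [3, 4], total = 7
  t=9: active resources = [4], total = 4
  t=10: active resources = [4], total = 4
Peak resource demand = 15

15


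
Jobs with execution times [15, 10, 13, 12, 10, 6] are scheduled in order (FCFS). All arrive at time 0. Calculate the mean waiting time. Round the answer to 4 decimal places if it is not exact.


FCFS order (as given): [15, 10, 13, 12, 10, 6]
Waiting times:
  Job 1: wait = 0
  Job 2: wait = 15
  Job 3: wait = 25
  Job 4: wait = 38
  Job 5: wait = 50
  Job 6: wait = 60
Sum of waiting times = 188
Average waiting time = 188/6 = 31.3333

31.3333
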